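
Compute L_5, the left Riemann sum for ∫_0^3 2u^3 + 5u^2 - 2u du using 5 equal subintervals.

51.12

Δu = (3 − 0)/5 = 0.6.
Left endpoints: 0, 0.6, 1.2, 1.8, 2.4.
f(0) = 0, f(0.6) = 1.032, f(1.2) = 8.256, f(1.8) = 24.264, f(2.4) = 51.648.
Sum = Δu · [f(0) + f(0.6) + f(1.2) + f(1.8) + f(2.4)].
Sum = 51.12.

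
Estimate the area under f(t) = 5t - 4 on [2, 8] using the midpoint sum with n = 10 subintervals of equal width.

Δt = (8 − 2)/10 = 0.6.
Midpoints: 2.3, 2.9, 3.5, 4.1, 4.7, 5.3, 5.9, 6.5, 7.1, 7.7.
f(2.3) = 7.5, f(2.9) = 10.5, f(3.5) = 13.5, f(4.1) = 16.5, f(4.7) = 19.5, f(5.3) = 22.5, f(5.9) = 25.5, f(6.5) = 28.5, f(7.1) = 31.5, f(7.7) = 34.5.
Sum = Δt · [f(2.3) + f(2.9) + f(3.5) + ...].
Sum = 126.

126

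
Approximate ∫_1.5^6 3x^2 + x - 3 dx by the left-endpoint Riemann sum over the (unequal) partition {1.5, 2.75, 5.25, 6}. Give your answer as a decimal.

126.359375

Subinterval widths: 1.25, 2.5, 0.75.
Left endpoints: 1.5, 2.75, 5.25.
f(1.5) = 5.25, f(2.75) = 22.4375, f(5.25) = 84.9375.
Sum = Σ Δx_i · f(x_i).
Sum = 126.359375.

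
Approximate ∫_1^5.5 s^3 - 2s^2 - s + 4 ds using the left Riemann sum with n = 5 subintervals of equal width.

Δs = (5.5 − 1)/5 = 0.9.
Left endpoints: 1, 1.9, 2.8, 3.7, 4.6.
f(1) = 2, f(1.9) = 1.739, f(2.8) = 7.472, f(3.7) = 23.573, f(4.6) = 54.416.
Sum = Δs · [f(1) + f(1.9) + f(2.8) + f(3.7) + f(4.6)].
Sum = 80.28.

80.28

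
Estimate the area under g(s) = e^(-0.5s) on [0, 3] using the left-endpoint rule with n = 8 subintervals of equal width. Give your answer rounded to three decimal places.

Δs = (3 − 0)/8 = 0.375.
Left endpoints: 0, 0.375, 0.75, 1.125, 1.5, 1.875, 2.25, 2.625.
g(0) ≈ 1.000, g(0.375) ≈ 0.829, g(0.75) ≈ 0.687, g(1.125) ≈ 0.570, g(1.5) ≈ 0.472, g(1.875) ≈ 0.392, g(2.25) ≈ 0.325, g(2.625) ≈ 0.269.
Sum = Δs · [g(0) + g(0.375) + g(0.75) + ...].
Sum ≈ 1.704.

1.704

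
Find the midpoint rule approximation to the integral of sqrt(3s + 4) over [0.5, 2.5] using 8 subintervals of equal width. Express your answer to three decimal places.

Δs = (2.5 − 0.5)/8 = 0.25.
Midpoints: 0.625, 0.875, 1.125, 1.375, 1.625, 1.875, 2.125, 2.375.
f(0.625) ≈ 2.424, f(0.875) ≈ 2.574, f(1.125) ≈ 2.716, f(1.375) ≈ 2.850, f(1.625) ≈ 2.979, f(1.875) ≈ 3.102, f(2.125) ≈ 3.221, f(2.375) ≈ 3.335.
Sum = Δs · [f(0.625) + f(0.875) + f(1.125) + ...].
Sum ≈ 5.800.

5.800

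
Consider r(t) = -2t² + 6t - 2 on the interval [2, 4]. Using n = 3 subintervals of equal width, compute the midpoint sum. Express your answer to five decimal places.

Δt = (4 − 2)/3 = 2/3.
Midpoints: 7/3, 3, 11/3.
r(7/3) = 10/9, r(3) = -2, r(11/3) = -62/9.
Sum = Δt · [r(7/3) + r(3) + r(11/3)].
Sum ≈ -5.18519.

-5.18519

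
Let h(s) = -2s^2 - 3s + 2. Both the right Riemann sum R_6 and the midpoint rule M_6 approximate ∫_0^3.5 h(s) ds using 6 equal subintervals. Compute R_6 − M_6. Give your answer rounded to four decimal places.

-10.8038

R_6 ≈ -50.563657.
M_6 ≈ -39.759838.
R_6 − M_6 ≈ -10.8038.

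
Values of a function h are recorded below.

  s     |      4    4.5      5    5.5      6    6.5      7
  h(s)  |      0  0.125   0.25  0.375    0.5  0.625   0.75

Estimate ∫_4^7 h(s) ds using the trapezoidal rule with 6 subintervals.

Δs = 0.5.
T_6 = (0.5/2)·[0 + 2·0.125 + 2·0.25 + 2·0.375 + 2·0.5 + 2·0.625 + 0.75] = 1.125.

1.125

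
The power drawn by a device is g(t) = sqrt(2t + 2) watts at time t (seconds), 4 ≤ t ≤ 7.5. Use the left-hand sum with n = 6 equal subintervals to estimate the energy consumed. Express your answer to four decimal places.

12.5410

Δt = (7.5 − 4)/6 = 7/12.
Left endpoints: 4, 55/12, 31/6, 5.75, 19/3, 83/12.
g(4) ≈ 3.1623, g(55/12) ≈ 3.3417, g(31/6) ≈ 3.5119, g(5.75) ≈ 3.6742, g(19/3) ≈ 3.8297, g(83/12) ≈ 3.9791.
Sum = Δt · [g(4) + g(55/12) + g(31/6) + ...].
Sum ≈ 12.5410.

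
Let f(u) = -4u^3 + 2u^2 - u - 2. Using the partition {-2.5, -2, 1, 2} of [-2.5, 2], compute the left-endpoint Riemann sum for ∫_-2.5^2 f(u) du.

Subinterval widths: 0.5, 3, 1.
Left endpoints: -2.5, -2, 1.
f(-2.5) = 75.5, f(-2) = 40, f(1) = -5.
Sum = Σ Δu_i · f(u_i).
Sum = 152.75.

152.75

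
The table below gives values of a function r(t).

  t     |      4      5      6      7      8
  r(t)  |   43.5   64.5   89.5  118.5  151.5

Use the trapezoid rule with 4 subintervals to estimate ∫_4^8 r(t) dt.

370

Δt = 1.
T_4 = (1/2)·[43.5 + 2·64.5 + 2·89.5 + 2·118.5 + 151.5] = 370.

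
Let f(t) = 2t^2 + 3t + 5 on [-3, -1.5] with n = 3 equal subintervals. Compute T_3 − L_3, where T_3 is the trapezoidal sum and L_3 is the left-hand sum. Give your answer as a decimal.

T_3 = 13.25.
L_3 = 15.5.
T_3 − L_3 = -2.25.

-2.25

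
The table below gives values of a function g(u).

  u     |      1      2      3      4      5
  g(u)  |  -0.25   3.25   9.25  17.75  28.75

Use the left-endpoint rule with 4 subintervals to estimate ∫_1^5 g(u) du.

30

Δu = 1.
Sum = 1·[(-0.25) + 3.25 + 9.25 + 17.75] = 30.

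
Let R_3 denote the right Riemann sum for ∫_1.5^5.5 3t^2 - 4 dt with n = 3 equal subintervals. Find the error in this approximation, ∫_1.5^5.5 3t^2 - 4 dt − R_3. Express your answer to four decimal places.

-59.5556

Exact integral: ∫_1.5^5.5 f(t) dt = 147.
R_3 ≈ 206.555556.
Error ≈ 147 − 206.555556 ≈ -59.5556.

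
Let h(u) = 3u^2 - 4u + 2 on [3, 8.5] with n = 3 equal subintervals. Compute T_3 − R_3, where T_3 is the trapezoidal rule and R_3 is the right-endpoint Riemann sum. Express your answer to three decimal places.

T_3 ≈ 480.86806.
R_3 ≈ 634.63889.
T_3 − R_3 ≈ -153.771.

-153.771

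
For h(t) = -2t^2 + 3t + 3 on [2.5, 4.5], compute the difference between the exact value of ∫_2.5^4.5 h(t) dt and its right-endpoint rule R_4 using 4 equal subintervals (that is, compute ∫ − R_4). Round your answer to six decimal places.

5.666667

Exact integral: ∫_2.5^4.5 h(t) dt ≈ -23.33333333.
R_4 = -29.
Error ≈ -23.33333333 − (-29) ≈ 5.666667.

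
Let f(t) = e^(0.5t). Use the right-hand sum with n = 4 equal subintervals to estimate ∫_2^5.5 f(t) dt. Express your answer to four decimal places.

31.9141

Δt = (5.5 − 2)/4 = 0.875.
Right endpoints: 2.875, 3.75, 4.625, 5.5.
f(2.875) ≈ 4.2102, f(3.75) ≈ 6.5208, f(4.625) ≈ 10.0996, f(5.5) ≈ 15.6426.
Sum = Δt · [f(2.875) + f(3.75) + f(4.625) + f(5.5)].
Sum ≈ 31.9141.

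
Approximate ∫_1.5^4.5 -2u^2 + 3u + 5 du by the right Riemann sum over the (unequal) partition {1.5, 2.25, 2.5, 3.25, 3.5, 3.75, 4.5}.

-25.28125

Subinterval widths: 0.75, 0.25, 0.75, 0.25, 0.25, 0.75.
Right endpoints: 2.25, 2.5, 3.25, 3.5, 3.75, 4.5.
f(2.25) = 1.625, f(2.5) = 0, f(3.25) = -6.375, f(3.5) = -9, f(3.75) = -11.875, f(4.5) = -22.
Sum = Σ Δu_i · f(u_i).
Sum = -25.28125.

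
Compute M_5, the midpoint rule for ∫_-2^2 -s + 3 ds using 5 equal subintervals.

Δs = (2 − (-2))/5 = 0.8.
Midpoints: -1.6, -0.8, 0, 0.8, 1.6.
f(-1.6) = 4.6, f(-0.8) = 3.8, f(0) = 3, f(0.8) = 2.2, f(1.6) = 1.4.
Sum = Δs · [f(-1.6) + f(-0.8) + f(0) + f(0.8) + f(1.6)].
Sum = 12.

12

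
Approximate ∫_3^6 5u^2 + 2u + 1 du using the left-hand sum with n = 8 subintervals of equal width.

318.9140625

Δu = (6 − 3)/8 = 0.375.
Left endpoints: 3, 3.375, 3.75, 4.125, 4.5, 4.875, 5.25, 5.625.
f(3) = 52, f(3.375) = 64.703125, f(3.75) = 78.8125, f(4.125) = 94.328125, f(4.5) = 111.25, f(4.875) = 129.578125, f(5.25) = 149.3125, f(5.625) = 170.453125.
Sum = Δu · [f(3) + f(3.375) + f(3.75) + ...].
Sum = 318.9140625.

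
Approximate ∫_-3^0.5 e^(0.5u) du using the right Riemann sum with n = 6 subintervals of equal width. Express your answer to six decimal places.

Δu = (0.5 − (-3))/6 = 7/12.
Right endpoints: -29/12, -11/6, -1.25, -2/3, -1/12, 0.5.
f(-29/12) ≈ 0.298695, f(-11/6) ≈ 0.399850, f(-1.25) ≈ 0.535261, f(-2/3) ≈ 0.716531, f(-1/12) ≈ 0.959189, f(0.5) ≈ 1.284025.
Sum = Δu · [f(-29/12) + f(-11/6) + f(-1.25) + ...].
Sum ≈ 2.446239.

2.446239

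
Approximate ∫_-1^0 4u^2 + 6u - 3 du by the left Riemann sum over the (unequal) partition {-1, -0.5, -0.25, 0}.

Subinterval widths: 0.5, 0.25, 0.25.
Left endpoints: -1, -0.5, -0.25.
f(-1) = -5, f(-0.5) = -5, f(-0.25) = -4.25.
Sum = Σ Δu_i · f(u_i).
Sum = -4.8125.

-4.8125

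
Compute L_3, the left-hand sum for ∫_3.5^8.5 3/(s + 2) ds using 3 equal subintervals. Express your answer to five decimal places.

Δs = (8.5 − 3.5)/3 = 5/3.
Left endpoints: 3.5, 31/6, 41/6.
f(3.5) = 6/11, f(31/6) = 18/43, f(41/6) = 18/53.
Sum = Δs · [f(3.5) + f(31/6) + f(41/6)].
Sum ≈ 2.17280.

2.17280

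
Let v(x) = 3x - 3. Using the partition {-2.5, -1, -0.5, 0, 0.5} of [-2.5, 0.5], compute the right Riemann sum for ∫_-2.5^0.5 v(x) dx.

-13.5

Subinterval widths: 1.5, 0.5, 0.5, 0.5.
Right endpoints: -1, -0.5, 0, 0.5.
v(-1) = -6, v(-0.5) = -4.5, v(0) = -3, v(0.5) = -1.5.
Sum = Σ Δx_i · v(x_i).
Sum = -13.5.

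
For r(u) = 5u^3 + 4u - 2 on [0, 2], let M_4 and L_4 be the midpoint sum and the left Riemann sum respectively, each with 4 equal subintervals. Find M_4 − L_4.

10.125

M_4 = 23.375.
L_4 = 13.25.
M_4 − L_4 = 10.125.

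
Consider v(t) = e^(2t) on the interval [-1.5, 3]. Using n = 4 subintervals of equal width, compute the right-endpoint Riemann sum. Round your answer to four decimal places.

507.2669

Δt = (3 − (-1.5))/4 = 1.125.
Right endpoints: -0.375, 0.75, 1.875, 3.
v(-0.375) ≈ 0.4724, v(0.75) ≈ 4.4817, v(1.875) ≈ 42.5211, v(3) ≈ 403.4288.
Sum = Δt · [v(-0.375) + v(0.75) + v(1.875) + v(3)].
Sum ≈ 507.2669.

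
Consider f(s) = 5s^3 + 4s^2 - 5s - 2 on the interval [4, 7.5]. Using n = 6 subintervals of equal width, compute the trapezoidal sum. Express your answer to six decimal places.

4022.533999

Δs = (7.5 − 4)/6 = 7/12.
f(4) = 362, f(55/12) = 934019/1728, f(31/6) = 166007/216, f(5.75) = 1052.046875, f(19/3) = 37718/27, f(83/12) = 3126391/1728, f(7.5) = 2294.875.
T_6 = (Δs/2)·[f(s_0) + 2f(s_1) + ... + 2f(s_{5}) + f(s_6)].
Sum ≈ 4022.533999.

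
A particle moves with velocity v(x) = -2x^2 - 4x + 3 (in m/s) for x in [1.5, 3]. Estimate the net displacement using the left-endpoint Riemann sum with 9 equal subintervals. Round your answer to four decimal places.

-23.1389

Δx = (3 − 1.5)/9 = 1/6.
Left endpoints: 1.5, 5/3, 11/6, 2, 13/6, 7/3, 2.5, 8/3, 17/6.
v(1.5) = -7.5, v(5/3) = -83/9, v(11/6) = -199/18, v(2) = -13, v(13/6) = -271/18, v(7/3) = -155/9, v(2.5) = -19.5, v(8/3) = -197/9, v(17/6) = -439/18.
Sum = Δx · [v(1.5) + v(5/3) + v(11/6) + ...].
Sum ≈ -23.1389.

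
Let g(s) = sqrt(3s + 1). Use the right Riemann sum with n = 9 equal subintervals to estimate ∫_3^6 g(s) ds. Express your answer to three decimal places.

11.575

Δs = (6 − 3)/9 = 1/3.
Right endpoints: 10/3, 11/3, 4, 13/3, 14/3, 5, 16/3, 17/3, 6.
g(10/3) ≈ 3.317, g(11/3) ≈ 3.464, g(4) ≈ 3.606, g(13/3) ≈ 3.742, g(14/3) ≈ 3.873, g(5) ≈ 4.000, g(16/3) ≈ 4.123, g(17/3) ≈ 4.243, g(6) ≈ 4.359.
Sum = Δs · [g(10/3) + g(11/3) + g(4) + ...].
Sum ≈ 11.575.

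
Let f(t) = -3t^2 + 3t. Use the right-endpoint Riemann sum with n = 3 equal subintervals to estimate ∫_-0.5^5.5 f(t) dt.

-205.5

Δt = (5.5 − (-0.5))/3 = 2.
Right endpoints: 1.5, 3.5, 5.5.
f(1.5) = -2.25, f(3.5) = -26.25, f(5.5) = -74.25.
Sum = Δt · [f(1.5) + f(3.5) + f(5.5)].
Sum = -205.5.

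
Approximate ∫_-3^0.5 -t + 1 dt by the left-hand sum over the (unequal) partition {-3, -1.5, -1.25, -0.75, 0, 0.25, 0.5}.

Subinterval widths: 1.5, 0.25, 0.5, 0.75, 0.25, 0.25.
Left endpoints: -3, -1.5, -1.25, -0.75, 0, 0.25.
f(-3) = 4, f(-1.5) = 2.5, f(-1.25) = 2.25, f(-0.75) = 1.75, f(0) = 1, f(0.25) = 0.75.
Sum = Σ Δt_i · f(t_i).
Sum = 9.5.

9.5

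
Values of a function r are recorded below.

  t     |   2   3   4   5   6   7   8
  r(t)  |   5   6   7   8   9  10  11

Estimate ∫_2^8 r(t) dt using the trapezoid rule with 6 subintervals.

Δt = 1.
T_6 = (1/2)·[5 + 2·6 + 2·7 + 2·8 + 2·9 + 2·10 + 11] = 48.

48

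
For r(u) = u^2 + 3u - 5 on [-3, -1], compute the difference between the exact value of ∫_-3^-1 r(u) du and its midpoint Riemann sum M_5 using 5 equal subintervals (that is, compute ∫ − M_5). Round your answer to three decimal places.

Exact integral: ∫_-3^-1 r(u) du ≈ -13.33333.
M_5 = -13.36.
Error ≈ -13.33333 − (-13.36) ≈ 0.027.

0.027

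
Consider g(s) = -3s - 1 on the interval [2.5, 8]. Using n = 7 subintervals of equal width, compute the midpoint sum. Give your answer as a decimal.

Δs = (8 − 2.5)/7 = 11/14.
Midpoints: 81/28, 103/28, 125/28, 5.25, 169/28, 191/28, 213/28.
g(81/28) = -271/28, g(103/28) = -337/28, g(125/28) = -403/28, g(5.25) = -16.75, g(169/28) = -535/28, g(191/28) = -601/28, g(213/28) = -667/28.
Sum = Δs · [g(81/28) + g(103/28) + g(125/28) + ...].
Sum = -92.125.

-92.125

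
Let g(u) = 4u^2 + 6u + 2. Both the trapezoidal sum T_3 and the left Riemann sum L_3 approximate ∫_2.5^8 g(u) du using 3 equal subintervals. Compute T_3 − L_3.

242

T_3 ≈ 858.40741.
L_3 ≈ 616.40741.
T_3 − L_3 = 242.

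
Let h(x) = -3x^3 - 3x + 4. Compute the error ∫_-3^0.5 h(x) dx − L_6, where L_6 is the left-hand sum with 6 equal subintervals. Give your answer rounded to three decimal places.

Exact integral: ∫_-3^0.5 h(x) dx = 87.828125.
L_6 ≈ 116.85807.
Error ≈ 87.828125 − 116.85807 ≈ -29.030.

-29.030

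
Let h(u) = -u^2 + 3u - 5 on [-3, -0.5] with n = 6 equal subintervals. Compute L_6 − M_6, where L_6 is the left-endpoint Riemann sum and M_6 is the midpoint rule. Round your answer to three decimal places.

L_6 ≈ -38.04109.
M_6 ≈ -34.54716.
L_6 − M_6 ≈ -3.494.

-3.494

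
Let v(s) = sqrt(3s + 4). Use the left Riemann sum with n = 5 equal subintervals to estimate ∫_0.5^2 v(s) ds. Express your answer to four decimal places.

4.0371

Δs = (2 − 0.5)/5 = 0.3.
Left endpoints: 0.5, 0.8, 1.1, 1.4, 1.7.
v(0.5) ≈ 2.3452, v(0.8) ≈ 2.5298, v(1.1) ≈ 2.7019, v(1.4) ≈ 2.8636, v(1.7) ≈ 3.0166.
Sum = Δs · [v(0.5) + v(0.8) + v(1.1) + v(1.4) + v(1.7)].
Sum ≈ 4.0371.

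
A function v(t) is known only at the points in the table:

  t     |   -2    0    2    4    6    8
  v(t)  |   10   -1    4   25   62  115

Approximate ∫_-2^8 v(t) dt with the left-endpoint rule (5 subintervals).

200

Δt = 2.
Sum = 2·[10 + (-1) + 4 + 25 + 62] = 200.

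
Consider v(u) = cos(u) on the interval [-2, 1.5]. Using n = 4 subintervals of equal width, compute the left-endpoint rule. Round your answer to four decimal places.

Δu = (1.5 − (-2))/4 = 0.875.
Left endpoints: -2, -1.125, -0.25, 0.625.
v(-2) ≈ -0.4161, v(-1.125) ≈ 0.4312, v(-0.25) ≈ 0.9689, v(0.625) ≈ 0.8110.
Sum = Δu · [v(-2) + v(-1.125) + v(-0.25) + v(0.625)].
Sum ≈ 1.5705.

1.5705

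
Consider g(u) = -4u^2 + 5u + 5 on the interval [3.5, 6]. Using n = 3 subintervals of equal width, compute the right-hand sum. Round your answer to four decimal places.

Δu = (6 − 3.5)/3 = 5/6.
Right endpoints: 13/3, 31/6, 6.
g(13/3) = -436/9, g(31/6) = -1367/18, g(6) = -109.
Sum = Δu · [g(13/3) + g(31/6) + g(6)].
Sum ≈ -194.4907.

-194.4907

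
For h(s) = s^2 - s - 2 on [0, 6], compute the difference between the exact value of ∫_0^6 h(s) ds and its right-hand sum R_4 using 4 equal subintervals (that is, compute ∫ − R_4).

Exact integral: ∫_0^6 h(s) ds = 42.
R_4 = 66.75.
Error = 42 − 66.75 = -24.75.

-24.75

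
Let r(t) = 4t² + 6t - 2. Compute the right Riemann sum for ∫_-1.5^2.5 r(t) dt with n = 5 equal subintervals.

47.04

Δt = (2.5 − (-1.5))/5 = 0.8.
Right endpoints: -0.7, 0.1, 0.9, 1.7, 2.5.
r(-0.7) = -4.24, r(0.1) = -1.36, r(0.9) = 6.64, r(1.7) = 19.76, r(2.5) = 38.
Sum = Δt · [r(-0.7) + r(0.1) + r(0.9) + r(1.7) + r(2.5)].
Sum = 47.04.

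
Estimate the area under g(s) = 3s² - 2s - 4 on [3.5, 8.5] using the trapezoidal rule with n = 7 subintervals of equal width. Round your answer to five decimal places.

492.52551

Δs = (8.5 − 3.5)/7 = 5/7.
g(3.5) = 25.75, g(59/14) = 8007/196, g(69/14) = 11567/196, g(79/14) = 15727/196, g(89/14) = 20487/196, g(99/14) = 25847/196, g(109/14) = 31807/196, g(8.5) = 195.75.
T_7 = (Δs/2)·[g(s_0) + 2g(s_1) + ... + 2g(s_{6}) + g(s_7)].
Sum ≈ 492.52551.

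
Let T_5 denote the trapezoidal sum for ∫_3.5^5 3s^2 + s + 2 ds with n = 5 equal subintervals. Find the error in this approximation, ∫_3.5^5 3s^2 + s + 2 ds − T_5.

Exact integral: ∫_3.5^5 f(s) ds = 91.5.
T_5 = 91.5675.
Error = 91.5 − 91.5675 = -0.0675.

-0.0675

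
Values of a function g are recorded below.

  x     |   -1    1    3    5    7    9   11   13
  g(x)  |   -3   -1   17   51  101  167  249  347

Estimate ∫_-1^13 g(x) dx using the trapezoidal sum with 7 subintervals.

Δx = 2.
T_7 = (2/2)·[(-3) + 2·(-1) + 2·17 + 2·51 + 2·101 + 2·167 + 2·249 + 347] = 1512.

1512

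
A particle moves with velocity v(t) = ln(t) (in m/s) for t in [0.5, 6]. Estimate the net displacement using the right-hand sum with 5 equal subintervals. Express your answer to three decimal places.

6.797

Δt = (6 − 0.5)/5 = 1.1.
Right endpoints: 1.6, 2.7, 3.8, 4.9, 6.
v(1.6) ≈ 0.470, v(2.7) ≈ 0.993, v(3.8) ≈ 1.335, v(4.9) ≈ 1.589, v(6) ≈ 1.792.
Sum = Δt · [v(1.6) + v(2.7) + v(3.8) + v(4.9) + v(6)].
Sum ≈ 6.797.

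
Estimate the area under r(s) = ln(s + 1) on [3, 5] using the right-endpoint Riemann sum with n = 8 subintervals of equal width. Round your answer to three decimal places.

3.256

Δs = (5 − 3)/8 = 0.25.
Right endpoints: 3.25, 3.5, 3.75, 4, 4.25, 4.5, 4.75, 5.
r(3.25) ≈ 1.447, r(3.5) ≈ 1.504, r(3.75) ≈ 1.558, r(4) ≈ 1.609, r(4.25) ≈ 1.658, r(4.5) ≈ 1.705, r(4.75) ≈ 1.749, r(5) ≈ 1.792.
Sum = Δs · [r(3.25) + r(3.5) + r(3.75) + ...].
Sum ≈ 3.256.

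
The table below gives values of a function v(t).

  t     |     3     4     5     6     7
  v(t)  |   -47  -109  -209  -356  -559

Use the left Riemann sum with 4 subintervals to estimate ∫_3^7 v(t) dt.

-721

Δt = 1.
Sum = 1·[(-47) + (-109) + (-209) + (-356)] = -721.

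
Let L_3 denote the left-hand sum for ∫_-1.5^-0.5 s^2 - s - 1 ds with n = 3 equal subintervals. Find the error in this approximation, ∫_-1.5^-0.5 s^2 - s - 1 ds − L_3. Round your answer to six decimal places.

-0.518519

Exact integral: ∫_-1.5^-0.5 f(s) ds ≈ 1.08333333.
L_3 ≈ 1.60185185.
Error ≈ 1.08333333 − 1.60185185 ≈ -0.518519.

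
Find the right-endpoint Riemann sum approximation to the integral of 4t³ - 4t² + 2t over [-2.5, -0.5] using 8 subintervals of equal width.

Δt = (-0.5 − (-2.5))/8 = 0.25.
Right endpoints: -2.25, -2, -1.75, -1.5, -1.25, -1, -0.75, -0.5.
f(-2.25) = -70.3125, f(-2) = -52, f(-1.75) = -37.1875, f(-1.5) = -25.5, f(-1.25) = -16.5625, f(-1) = -10, f(-0.75) = -5.4375, f(-0.5) = -2.5.
Sum = Δt · [f(-2.25) + f(-2) + f(-1.75) + ...].
Sum = -54.875.

-54.875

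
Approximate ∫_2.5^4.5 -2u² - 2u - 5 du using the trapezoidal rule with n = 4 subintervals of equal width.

Δu = (4.5 − 2.5)/4 = 0.5.
f(2.5) = -22.5, f(3) = -29, f(3.5) = -36.5, f(4) = -45, f(4.5) = -54.5.
T_4 = (Δu/2)·[f(u_0) + 2f(u_1) + 2f(u_2) + 2f(u_3) + f(u_4)].
Sum = -74.5.

-74.5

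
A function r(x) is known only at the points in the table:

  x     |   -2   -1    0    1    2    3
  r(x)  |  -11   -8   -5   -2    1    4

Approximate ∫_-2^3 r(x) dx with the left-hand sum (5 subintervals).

Δx = 1.
Sum = 1·[(-11) + (-8) + (-5) + (-2) + 1] = -25.

-25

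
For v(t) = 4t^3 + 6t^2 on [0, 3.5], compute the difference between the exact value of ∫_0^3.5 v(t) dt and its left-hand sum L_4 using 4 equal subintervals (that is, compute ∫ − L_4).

Exact integral: ∫_0^3.5 v(t) dt = 235.8125.
L_4 = 140.68359375.
Error = 235.8125 − 140.68359375 = 95.12890625.

95.12890625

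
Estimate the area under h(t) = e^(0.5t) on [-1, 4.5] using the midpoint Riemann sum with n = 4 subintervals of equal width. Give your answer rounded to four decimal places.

Δt = (4.5 − (-1))/4 = 1.375.
Midpoints: -0.3125, 1.0625, 2.4375, 3.8125.
h(-0.3125) ≈ 0.8553, h(1.0625) ≈ 1.7011, h(2.4375) ≈ 3.3830, h(3.8125) ≈ 6.7278.
Sum = Δt · [h(-0.3125) + h(1.0625) + h(2.4375) + h(3.8125)].
Sum ≈ 17.4174.

17.4174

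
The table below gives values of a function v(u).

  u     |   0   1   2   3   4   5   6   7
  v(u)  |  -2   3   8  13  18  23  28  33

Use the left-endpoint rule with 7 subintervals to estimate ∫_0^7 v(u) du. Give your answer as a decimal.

Δu = 1.
Sum = 1·[(-2) + 3 + 8 + 13 + 18 + 23 + 28] = 91.

91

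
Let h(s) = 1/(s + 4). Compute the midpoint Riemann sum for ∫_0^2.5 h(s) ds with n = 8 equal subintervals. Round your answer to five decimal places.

Δs = (2.5 − 0)/8 = 0.3125.
Midpoints: 0.15625, 0.46875, 0.78125, 1.09375, 1.40625, 1.71875, 2.03125, 2.34375.
h(0.15625) = 32/133, h(0.46875) = 32/143, h(0.78125) = 32/153, h(1.09375) = 32/163, h(1.40625) = 32/173, h(1.71875) = 32/183, h(2.03125) = 32/193, h(2.34375) = 32/203.
Sum = Δs · [h(0.15625) + h(0.46875) + h(0.78125) + ...].
Sum ≈ 0.48535.

0.48535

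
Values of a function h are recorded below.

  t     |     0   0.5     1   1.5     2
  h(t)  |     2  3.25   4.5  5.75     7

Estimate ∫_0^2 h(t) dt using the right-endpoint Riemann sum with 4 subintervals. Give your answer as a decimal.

10.25

Δt = 0.5.
Sum = 0.5·[3.25 + 4.5 + 5.75 + 7] = 10.25.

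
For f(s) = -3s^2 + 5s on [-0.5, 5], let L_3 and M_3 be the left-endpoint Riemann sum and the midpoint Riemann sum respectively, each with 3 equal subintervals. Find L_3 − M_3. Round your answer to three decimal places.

L_3 ≈ -29.63889.
M_3 ≈ -58.62847.
L_3 − M_3 ≈ 28.990.

28.990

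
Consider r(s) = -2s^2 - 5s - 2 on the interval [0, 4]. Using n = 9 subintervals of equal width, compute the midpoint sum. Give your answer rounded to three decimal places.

Δs = (4 − 0)/9 = 4/9.
Midpoints: 2/9, 2/3, 10/9, 14/9, 2, 22/9, 26/9, 10/3, 34/9.
r(2/9) = -260/81, r(2/3) = -56/9, r(10/9) = -812/81, r(14/9) = -1184/81, r(2) = -20, r(22/9) = -2120/81, r(26/9) = -2684/81, r(10/3) = -368/9, r(34/9) = -4004/81.
Sum = Δs · [r(2/9) + r(2/3) + r(10/9) + ...].
Sum ≈ -90.535.

-90.535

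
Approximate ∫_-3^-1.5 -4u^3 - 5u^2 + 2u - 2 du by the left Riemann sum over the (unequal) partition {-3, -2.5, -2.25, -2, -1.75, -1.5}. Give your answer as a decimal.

38.65625

Subinterval widths: 0.5, 0.25, 0.25, 0.25, 0.25.
Left endpoints: -3, -2.5, -2.25, -2, -1.75.
f(-3) = 55, f(-2.5) = 24.25, f(-2.25) = 13.75, f(-2) = 6, f(-1.75) = 0.625.
Sum = Σ Δu_i · f(u_i).
Sum = 38.65625.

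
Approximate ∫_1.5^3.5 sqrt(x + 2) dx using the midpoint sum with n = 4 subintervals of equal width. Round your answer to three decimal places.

4.234

Δx = (3.5 − 1.5)/4 = 0.5.
Midpoints: 1.75, 2.25, 2.75, 3.25.
f(1.75) ≈ 1.936, f(2.25) ≈ 2.062, f(2.75) ≈ 2.179, f(3.25) ≈ 2.291.
Sum = Δx · [f(1.75) + f(2.25) + f(2.75) + f(3.25)].
Sum ≈ 4.234.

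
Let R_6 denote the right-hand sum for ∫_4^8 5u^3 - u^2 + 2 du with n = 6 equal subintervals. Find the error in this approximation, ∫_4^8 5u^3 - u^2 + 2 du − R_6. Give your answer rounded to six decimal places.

-757.037037

Exact integral: ∫_4^8 f(u) du ≈ 4658.66666667.
R_6 ≈ 5415.70370370.
Error ≈ 4658.66666667 − 5415.70370370 ≈ -757.037037.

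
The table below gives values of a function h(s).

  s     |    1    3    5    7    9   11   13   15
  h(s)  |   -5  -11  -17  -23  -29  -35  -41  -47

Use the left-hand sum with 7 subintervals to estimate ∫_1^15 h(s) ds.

Δs = 2.
Sum = 2·[(-5) + (-11) + (-17) + (-23) + (-29) + (-35) + (-41)] = -322.

-322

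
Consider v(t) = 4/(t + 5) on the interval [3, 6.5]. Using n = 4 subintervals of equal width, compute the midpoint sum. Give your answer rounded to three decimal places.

1.451

Δt = (6.5 − 3)/4 = 0.875.
Midpoints: 3.4375, 4.3125, 5.1875, 6.0625.
v(3.4375) = 64/135, v(4.3125) = 64/149, v(5.1875) = 64/163, v(6.0625) = 64/177.
Sum = Δt · [v(3.4375) + v(4.3125) + v(5.1875) + v(6.0625)].
Sum ≈ 1.451.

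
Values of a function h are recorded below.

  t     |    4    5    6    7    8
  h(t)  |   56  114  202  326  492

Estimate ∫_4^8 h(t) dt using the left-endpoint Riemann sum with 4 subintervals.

Δt = 1.
Sum = 1·[56 + 114 + 202 + 326] = 698.

698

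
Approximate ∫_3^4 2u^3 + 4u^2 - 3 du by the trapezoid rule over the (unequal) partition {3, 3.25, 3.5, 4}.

Subinterval widths: 0.25, 0.25, 0.5.
f(3) = 87, f(3.25) = 107.90625, f(3.5) = 131.75, f(4) = 189.
On each subinterval the trapezoid contributes (Δu_i/2)·[f(u_{i-1}) + f(u_i)].
Sum = 134.5078125.

134.5078125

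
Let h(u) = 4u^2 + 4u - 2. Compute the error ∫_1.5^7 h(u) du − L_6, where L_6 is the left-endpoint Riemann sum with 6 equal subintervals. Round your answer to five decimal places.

92.71065

Exact integral: ∫_1.5^7 h(u) du ≈ 535.3333333.
L_6 ≈ 442.6226852.
Error ≈ 535.3333333 − 442.6226852 ≈ 92.71065.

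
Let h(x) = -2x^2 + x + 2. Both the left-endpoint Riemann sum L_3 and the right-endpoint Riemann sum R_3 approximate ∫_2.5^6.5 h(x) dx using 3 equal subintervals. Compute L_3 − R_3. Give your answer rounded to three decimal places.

90.667

L_3 ≈ -103.70370.
R_3 ≈ -194.37037.
L_3 − R_3 ≈ 90.667.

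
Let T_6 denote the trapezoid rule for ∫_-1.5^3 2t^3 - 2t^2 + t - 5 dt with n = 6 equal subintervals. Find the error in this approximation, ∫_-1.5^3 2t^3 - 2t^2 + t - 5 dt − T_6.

Exact integral: ∫_-1.5^3 f(t) dt = -1.40625.
T_6 = -0.3515625.
Error = -1.40625 − (-0.3515625) = -1.0546875.

-1.0546875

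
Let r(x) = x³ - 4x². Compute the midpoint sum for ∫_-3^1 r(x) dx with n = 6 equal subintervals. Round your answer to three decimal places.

Δx = (1 − (-3))/6 = 2/3.
Midpoints: -8/3, -2, -4/3, -2/3, 0, 2/3.
r(-8/3) = -1280/27, r(-2) = -24, r(-4/3) = -256/27, r(-2/3) = -56/27, r(0) = 0, r(2/3) = -40/27.
Sum = Δx · [r(-8/3) + r(-2) + r(-4/3) + ...].
Sum ≈ -56.296.

-56.296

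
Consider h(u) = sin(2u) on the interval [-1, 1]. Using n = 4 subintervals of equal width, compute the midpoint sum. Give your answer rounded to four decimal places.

0.0000

Δu = (1 − (-1))/4 = 0.5.
Midpoints: -0.75, -0.25, 0.25, 0.75.
h(-0.75) ≈ -0.9975, h(-0.25) ≈ -0.4794, h(0.25) ≈ 0.4794, h(0.75) ≈ 0.9975.
Sum = Δu · [h(-0.75) + h(-0.25) + h(0.25) + h(0.75)].
Sum ≈ 0.0000.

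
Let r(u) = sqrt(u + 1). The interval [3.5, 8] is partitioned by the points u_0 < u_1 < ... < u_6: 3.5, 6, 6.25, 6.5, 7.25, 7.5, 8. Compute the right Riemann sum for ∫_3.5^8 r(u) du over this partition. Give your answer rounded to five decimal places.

12.35526

Subinterval widths: 2.5, 0.25, 0.25, 0.75, 0.25, 0.5.
Right endpoints: 6, 6.25, 6.5, 7.25, 7.5, 8.
r(6) ≈ 2.64575, r(6.25) ≈ 2.69258, r(6.5) ≈ 2.73861, r(7.25) ≈ 2.87228, r(7.5) ≈ 2.91548, r(8) ≈ 3.00000.
Sum = Σ Δu_i · r(u_i).
Sum ≈ 12.35526.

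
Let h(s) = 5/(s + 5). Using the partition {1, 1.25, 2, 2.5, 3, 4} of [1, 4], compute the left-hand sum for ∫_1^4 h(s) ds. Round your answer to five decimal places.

Subinterval widths: 0.25, 0.75, 0.5, 0.5, 1.
Left endpoints: 1, 1.25, 2, 2.5, 3.
h(1) = 5/6, h(1.25) = 0.8, h(2) = 5/7, h(2.5) = 2/3, h(3) = 0.625.
Sum = Σ Δs_i · h(s_i).
Sum ≈ 2.12381.

2.12381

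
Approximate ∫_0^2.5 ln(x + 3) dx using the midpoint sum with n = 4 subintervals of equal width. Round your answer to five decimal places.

Δx = (2.5 − 0)/4 = 0.625.
Midpoints: 0.3125, 0.9375, 1.5625, 2.1875.
f(0.3125) ≈ 1.19770, f(0.9375) ≈ 1.37055, f(1.5625) ≈ 1.51787, f(2.1875) ≈ 1.64625.
Sum = Δx · [f(0.3125) + f(0.9375) + f(1.5625) + f(2.1875)].
Sum ≈ 3.58273.

3.58273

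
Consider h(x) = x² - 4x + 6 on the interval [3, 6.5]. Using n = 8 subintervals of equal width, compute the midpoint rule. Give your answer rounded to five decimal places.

36.98584

Δx = (6.5 − 3)/8 = 0.4375.
Midpoints: 3.21875, 3.65625, 4.09375, 4.53125, 4.96875, 5.40625, 5.84375, 6.28125.
h(3.21875) = 3569/1024, h(3.65625) = 4857/1024, h(4.09375) = 6537/1024, h(4.53125) = 8609/1024, h(4.96875) = 11073/1024, h(5.40625) = 13929/1024, h(5.84375) = 17177/1024, h(6.28125) = 20817/1024.
Sum = Δx · [h(3.21875) + h(3.65625) + h(4.09375) + ...].
Sum ≈ 36.98584.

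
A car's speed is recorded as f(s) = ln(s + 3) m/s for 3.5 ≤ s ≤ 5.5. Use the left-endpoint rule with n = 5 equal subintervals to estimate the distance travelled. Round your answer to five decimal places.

3.96971

Δs = (5.5 − 3.5)/5 = 0.4.
Left endpoints: 3.5, 3.9, 4.3, 4.7, 5.1.
f(3.5) ≈ 1.87180, f(3.9) ≈ 1.93152, f(4.3) ≈ 1.98787, f(4.7) ≈ 2.04122, f(5.1) ≈ 2.09186.
Sum = Δs · [f(3.5) + f(3.9) + f(4.3) + f(4.7) + f(5.1)].
Sum ≈ 3.96971.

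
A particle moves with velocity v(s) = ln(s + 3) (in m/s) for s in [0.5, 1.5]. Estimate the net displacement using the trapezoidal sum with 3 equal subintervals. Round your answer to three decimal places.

Δs = (1.5 − 0.5)/3 = 1/3.
v(0.5) ≈ 1.253, v(5/6) ≈ 1.344, v(7/6) ≈ 1.427, v(1.5) ≈ 1.504.
T_3 = (Δs/2)·[v(s_0) + 2v(s_1) + 2v(s_2) + v(s_3)].
Sum ≈ 1.383.

1.383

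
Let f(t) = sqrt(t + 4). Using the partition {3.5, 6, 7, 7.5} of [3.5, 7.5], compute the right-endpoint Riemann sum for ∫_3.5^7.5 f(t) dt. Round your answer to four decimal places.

12.9179

Subinterval widths: 2.5, 1, 0.5.
Right endpoints: 6, 7, 7.5.
f(6) ≈ 3.1623, f(7) ≈ 3.3166, f(7.5) ≈ 3.3912.
Sum = Σ Δt_i · f(t_i).
Sum ≈ 12.9179.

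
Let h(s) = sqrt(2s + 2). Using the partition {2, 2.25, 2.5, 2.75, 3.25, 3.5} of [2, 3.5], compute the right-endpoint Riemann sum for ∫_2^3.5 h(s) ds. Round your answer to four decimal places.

4.1912

Subinterval widths: 0.25, 0.25, 0.25, 0.5, 0.25.
Right endpoints: 2.25, 2.5, 2.75, 3.25, 3.5.
h(2.25) ≈ 2.5495, h(2.5) ≈ 2.6458, h(2.75) ≈ 2.7386, h(3.25) ≈ 2.9155, h(3.5) ≈ 3.0000.
Sum = Σ Δs_i · h(s_i).
Sum ≈ 4.1912.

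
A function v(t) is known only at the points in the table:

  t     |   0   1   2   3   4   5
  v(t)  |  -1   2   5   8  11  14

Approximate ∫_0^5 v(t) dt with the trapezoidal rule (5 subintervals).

32.5

Δt = 1.
T_5 = (1/2)·[(-1) + 2·2 + 2·5 + 2·8 + 2·11 + 14] = 32.5.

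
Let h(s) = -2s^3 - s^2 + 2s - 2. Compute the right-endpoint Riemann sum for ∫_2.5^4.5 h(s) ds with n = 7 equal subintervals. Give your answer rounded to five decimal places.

-224.26531

Δs = (4.5 − 2.5)/7 = 2/7.
Right endpoints: 39/14, 43/14, 47/14, 51/14, 55/14, 59/14, 4.5.
h(39/14) = -32533/686, h(43/14) = -43383/686, h(47/14) = -56409/686, h(51/14) = -71803/686, h(55/14) = -89757/686, h(59/14) = -110463/686, h(4.5) = -195.5.
Sum = Δs · [h(39/14) + h(43/14) + h(47/14) + ...].
Sum ≈ -224.26531.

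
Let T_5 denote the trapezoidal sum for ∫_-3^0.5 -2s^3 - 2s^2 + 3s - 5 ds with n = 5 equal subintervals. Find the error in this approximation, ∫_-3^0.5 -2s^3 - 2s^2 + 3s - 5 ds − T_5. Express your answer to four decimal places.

-1.5721

Exact integral: ∫_-3^0.5 f(s) ds ≈ -8.239583.
T_5 = -6.6675.
Error ≈ -8.239583 − (-6.6675) ≈ -1.5721.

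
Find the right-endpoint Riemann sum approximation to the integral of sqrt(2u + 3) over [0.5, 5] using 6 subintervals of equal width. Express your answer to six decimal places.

13.549072

Δu = (5 − 0.5)/6 = 0.75.
Right endpoints: 1.25, 2, 2.75, 3.5, 4.25, 5.
f(1.25) ≈ 2.345208, f(2) ≈ 2.645751, f(2.75) ≈ 2.915476, f(3.5) ≈ 3.162278, f(4.25) ≈ 3.391165, f(5) ≈ 3.605551.
Sum = Δu · [f(1.25) + f(2) + f(2.75) + ...].
Sum ≈ 13.549072.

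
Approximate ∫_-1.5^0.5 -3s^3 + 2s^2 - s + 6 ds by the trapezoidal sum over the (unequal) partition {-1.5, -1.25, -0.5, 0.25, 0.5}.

20.03125

Subinterval widths: 0.25, 0.75, 0.75, 0.25.
f(-1.5) = 22.125, f(-1.25) = 16.234375, f(-0.5) = 7.375, f(0.25) = 5.828125, f(0.5) = 5.625.
On each subinterval the trapezoid contributes (Δs_i/2)·[f(s_{i-1}) + f(s_i)].
Sum = 20.03125.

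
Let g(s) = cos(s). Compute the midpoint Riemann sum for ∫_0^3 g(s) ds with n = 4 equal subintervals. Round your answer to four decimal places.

Δs = (3 − 0)/4 = 0.75.
Midpoints: 0.375, 1.125, 1.875, 2.625.
g(0.375) ≈ 0.9305, g(1.125) ≈ 0.4312, g(1.875) ≈ -0.2995, g(2.625) ≈ -0.8695.
Sum = Δs · [g(0.375) + g(1.125) + g(1.875) + g(2.625)].
Sum ≈ 0.1445.

0.1445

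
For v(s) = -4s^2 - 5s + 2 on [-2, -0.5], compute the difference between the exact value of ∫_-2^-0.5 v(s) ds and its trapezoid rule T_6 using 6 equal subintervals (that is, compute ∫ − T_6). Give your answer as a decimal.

0.0625

Exact integral: ∫_-2^-0.5 v(s) ds = 1.875.
T_6 = 1.8125.
Error = 1.875 − 1.8125 = 0.0625.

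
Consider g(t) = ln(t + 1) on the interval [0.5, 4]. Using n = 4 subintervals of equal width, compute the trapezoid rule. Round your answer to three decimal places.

Δt = (4 − 0.5)/4 = 0.875.
g(0.5) ≈ 0.405, g(1.375) ≈ 0.865, g(2.25) ≈ 1.179, g(3.125) ≈ 1.417, g(4) ≈ 1.609.
T_4 = (Δt/2)·[g(t_0) + 2g(t_1) + 2g(t_2) + 2g(t_3) + g(t_4)].
Sum ≈ 3.910.

3.910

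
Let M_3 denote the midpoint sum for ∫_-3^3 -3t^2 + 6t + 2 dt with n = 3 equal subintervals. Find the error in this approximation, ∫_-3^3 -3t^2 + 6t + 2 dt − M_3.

-6

Exact integral: ∫_-3^3 f(t) dt = -42.
M_3 = -36.
Error = -42 − (-36) = -6.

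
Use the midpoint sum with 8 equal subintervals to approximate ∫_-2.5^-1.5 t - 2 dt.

-4

Δt = (-1.5 − (-2.5))/8 = 0.125.
Midpoints: -2.4375, -2.3125, -2.1875, -2.0625, -1.9375, -1.8125, -1.6875, -1.5625.
f(-2.4375) = -4.4375, f(-2.3125) = -4.3125, f(-2.1875) = -4.1875, f(-2.0625) = -4.0625, f(-1.9375) = -3.9375, f(-1.8125) = -3.8125, f(-1.6875) = -3.6875, f(-1.5625) = -3.5625.
Sum = Δt · [f(-2.4375) + f(-2.3125) + f(-2.1875) + ...].
Sum = -4.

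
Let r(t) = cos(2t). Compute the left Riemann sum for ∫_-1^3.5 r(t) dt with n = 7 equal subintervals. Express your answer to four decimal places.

0.2961

Δt = (3.5 − (-1))/7 = 9/14.
Left endpoints: -1, -5/14, 2/7, 13/14, 11/7, 31/14, 20/7.
r(-1) ≈ -0.4161, r(-5/14) ≈ 0.7556, r(2/7) ≈ 0.8411, r(13/14) ≈ -0.2824, r(11/7) ≈ -1.0000, r(31/14) ≈ -0.2800, r(20/7) ≈ 0.8425.
Sum = Δt · [r(-1) + r(-5/14) + r(2/7) + ...].
Sum ≈ 0.2961.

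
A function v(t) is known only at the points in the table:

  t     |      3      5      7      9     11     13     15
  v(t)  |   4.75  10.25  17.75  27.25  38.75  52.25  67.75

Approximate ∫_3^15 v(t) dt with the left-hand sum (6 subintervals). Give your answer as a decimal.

302

Δt = 2.
Sum = 2·[4.75 + 10.25 + 17.75 + 27.25 + 38.75 + 52.25] = 302.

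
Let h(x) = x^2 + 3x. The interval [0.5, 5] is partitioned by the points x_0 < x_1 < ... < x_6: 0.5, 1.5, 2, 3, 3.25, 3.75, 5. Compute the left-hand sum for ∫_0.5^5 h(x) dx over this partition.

Subinterval widths: 1, 0.5, 1, 0.25, 0.5, 1.25.
Left endpoints: 0.5, 1.5, 2, 3, 3.25, 3.75.
h(0.5) = 1.75, h(1.5) = 6.75, h(2) = 10, h(3) = 18, h(3.25) = 20.3125, h(3.75) = 25.3125.
Sum = Σ Δx_i · h(x_i).
Sum = 61.421875.

61.421875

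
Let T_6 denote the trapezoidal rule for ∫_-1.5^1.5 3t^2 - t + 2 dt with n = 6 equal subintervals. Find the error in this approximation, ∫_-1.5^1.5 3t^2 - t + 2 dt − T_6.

Exact integral: ∫_-1.5^1.5 f(t) dt = 12.75.
T_6 = 13.125.
Error = 12.75 − 13.125 = -0.375.

-0.375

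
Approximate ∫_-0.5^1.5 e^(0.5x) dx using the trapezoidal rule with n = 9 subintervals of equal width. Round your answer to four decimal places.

Δx = (1.5 − (-0.5))/9 = 2/9.
f(-0.5) ≈ 0.7788, f(-5/18) ≈ 0.8703, f(-1/18) ≈ 0.9726, f(1/6) ≈ 1.0869, f(7/18) ≈ 1.2146, f(11/18) ≈ 1.3574, f(5/6) ≈ 1.5169, f(19/18) ≈ 1.6952, f(23/18) ≈ 1.8944, f(1.5) ≈ 2.1170.
T_9 = (Δx/2)·[f(x_0) + 2f(x_1) + ... + 2f(x_{8}) + f(x_9)].
Sum ≈ 2.6792.

2.6792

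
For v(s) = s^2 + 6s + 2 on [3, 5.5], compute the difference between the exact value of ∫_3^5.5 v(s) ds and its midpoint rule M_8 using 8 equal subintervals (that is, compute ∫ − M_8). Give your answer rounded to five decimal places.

Exact integral: ∫_3^5.5 v(s) ds ≈ 115.2083333.
M_8 ≈ 115.1879883.
Error ≈ 115.2083333 − 115.1879883 ≈ 0.02035.

0.02035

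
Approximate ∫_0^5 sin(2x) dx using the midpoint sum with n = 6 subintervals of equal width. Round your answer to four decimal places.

Δx = (5 − 0)/6 = 5/6.
Midpoints: 5/12, 1.25, 25/12, 35/12, 3.75, 55/12.
f(5/12) ≈ 0.7402, f(1.25) ≈ 0.5985, f(25/12) ≈ -0.8548, f(35/12) ≈ -0.4348, f(3.75) ≈ 0.9380, f(55/12) ≈ 0.2553.
Sum = Δx · [f(5/12) + f(1.25) + f(25/12) + ...].
Sum ≈ 1.0353.

1.0353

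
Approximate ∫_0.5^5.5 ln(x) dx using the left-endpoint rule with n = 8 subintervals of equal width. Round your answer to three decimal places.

Δx = (5.5 − 0.5)/8 = 0.625.
Left endpoints: 0.5, 1.125, 1.75, 2.375, 3, 3.625, 4.25, 4.875.
f(0.5) ≈ -0.693, f(1.125) ≈ 0.118, f(1.75) ≈ 0.560, f(2.375) ≈ 0.865, f(3) ≈ 1.099, f(3.625) ≈ 1.288, f(4.25) ≈ 1.447, f(4.875) ≈ 1.584.
Sum = Δx · [f(0.5) + f(1.125) + f(1.75) + ...].
Sum ≈ 3.917.

3.917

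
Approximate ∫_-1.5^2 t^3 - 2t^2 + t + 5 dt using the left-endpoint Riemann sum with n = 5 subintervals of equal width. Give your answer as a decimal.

Δt = (2 − (-1.5))/5 = 0.7.
Left endpoints: -1.5, -0.8, -0.1, 0.6, 1.3.
f(-1.5) = -4.375, f(-0.8) = 2.408, f(-0.1) = 4.879, f(0.6) = 5.096, f(1.3) = 5.117.
Sum = Δt · [f(-1.5) + f(-0.8) + f(-0.1) + f(0.6) + f(1.3)].
Sum = 9.1875.

9.1875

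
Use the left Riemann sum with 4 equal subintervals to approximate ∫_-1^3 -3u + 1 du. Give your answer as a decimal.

-2

Δu = (3 − (-1))/4 = 1.
Left endpoints: -1, 0, 1, 2.
f(-1) = 4, f(0) = 1, f(1) = -2, f(2) = -5.
Sum = Δu · [f(-1) + f(0) + f(1) + f(2)].
Sum = -2.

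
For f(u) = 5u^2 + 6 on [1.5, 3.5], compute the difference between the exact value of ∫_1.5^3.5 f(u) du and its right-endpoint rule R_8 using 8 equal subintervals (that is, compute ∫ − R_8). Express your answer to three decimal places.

-6.354

Exact integral: ∫_1.5^3.5 f(u) du ≈ 77.83333.
R_8 = 84.1875.
Error ≈ 77.83333 − 84.1875 ≈ -6.354.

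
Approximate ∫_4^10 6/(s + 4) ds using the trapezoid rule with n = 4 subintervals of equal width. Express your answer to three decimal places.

Δs = (10 − 4)/4 = 1.5.
f(4) = 0.75, f(5.5) = 12/19, f(7) = 6/11, f(8.5) = 0.48, f(10) = 3/7.
T_4 = (Δs/2)·[f(s_0) + 2f(s_1) + 2f(s_2) + 2f(s_3) + f(s_4)].
Sum ≈ 3.369.

3.369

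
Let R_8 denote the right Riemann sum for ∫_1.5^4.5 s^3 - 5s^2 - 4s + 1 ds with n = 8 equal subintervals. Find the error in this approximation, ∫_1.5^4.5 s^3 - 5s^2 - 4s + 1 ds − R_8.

2.390625

Exact integral: ∫_1.5^4.5 f(s) ds = -78.
R_8 = -80.390625.
Error = -78 − (-80.390625) = 2.390625.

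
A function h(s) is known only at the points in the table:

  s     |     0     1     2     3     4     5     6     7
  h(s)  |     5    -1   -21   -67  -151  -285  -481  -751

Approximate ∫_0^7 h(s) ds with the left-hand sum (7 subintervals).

Δs = 1.
Sum = 1·[5 + (-1) + (-21) + (-67) + (-151) + (-285) + (-481)] = -1001.

-1001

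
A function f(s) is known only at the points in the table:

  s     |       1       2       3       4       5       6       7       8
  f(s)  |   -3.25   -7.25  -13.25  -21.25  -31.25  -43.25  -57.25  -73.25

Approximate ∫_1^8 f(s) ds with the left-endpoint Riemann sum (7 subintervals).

-176.75

Δs = 1.
Sum = 1·[(-3.25) + (-7.25) + (-13.25) + (-21.25) + (-31.25) + (-43.25) + (-57.25)] = -176.75.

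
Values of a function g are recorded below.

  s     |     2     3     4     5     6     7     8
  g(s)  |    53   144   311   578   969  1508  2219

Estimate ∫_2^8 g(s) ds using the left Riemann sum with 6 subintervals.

3563

Δs = 1.
Sum = 1·[53 + 144 + 311 + 578 + 969 + 1508] = 3563.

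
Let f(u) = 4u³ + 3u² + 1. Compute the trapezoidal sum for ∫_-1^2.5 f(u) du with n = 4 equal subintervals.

63.546875

Δu = (2.5 − (-1))/4 = 0.875.
f(-1) = 0, f(-0.125) = 1.0390625, f(0.75) = 4.375, f(1.625) = 26.0859375, f(2.5) = 82.25.
T_4 = (Δu/2)·[f(u_0) + 2f(u_1) + 2f(u_2) + 2f(u_3) + f(u_4)].
Sum = 63.546875.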